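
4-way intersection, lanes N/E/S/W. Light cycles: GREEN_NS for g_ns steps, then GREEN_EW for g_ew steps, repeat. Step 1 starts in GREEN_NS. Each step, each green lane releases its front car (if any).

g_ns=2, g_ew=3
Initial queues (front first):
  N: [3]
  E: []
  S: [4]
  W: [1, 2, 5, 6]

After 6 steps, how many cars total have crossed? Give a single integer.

Answer: 5

Derivation:
Step 1 [NS]: N:car3-GO,E:wait,S:car4-GO,W:wait | queues: N=0 E=0 S=0 W=4
Step 2 [NS]: N:empty,E:wait,S:empty,W:wait | queues: N=0 E=0 S=0 W=4
Step 3 [EW]: N:wait,E:empty,S:wait,W:car1-GO | queues: N=0 E=0 S=0 W=3
Step 4 [EW]: N:wait,E:empty,S:wait,W:car2-GO | queues: N=0 E=0 S=0 W=2
Step 5 [EW]: N:wait,E:empty,S:wait,W:car5-GO | queues: N=0 E=0 S=0 W=1
Step 6 [NS]: N:empty,E:wait,S:empty,W:wait | queues: N=0 E=0 S=0 W=1
Cars crossed by step 6: 5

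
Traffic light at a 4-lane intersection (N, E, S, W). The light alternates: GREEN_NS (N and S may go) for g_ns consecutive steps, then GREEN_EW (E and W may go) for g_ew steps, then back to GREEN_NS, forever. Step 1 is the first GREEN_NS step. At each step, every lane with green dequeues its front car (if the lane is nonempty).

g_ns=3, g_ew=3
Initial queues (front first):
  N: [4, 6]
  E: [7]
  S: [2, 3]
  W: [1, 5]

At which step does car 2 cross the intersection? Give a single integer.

Step 1 [NS]: N:car4-GO,E:wait,S:car2-GO,W:wait | queues: N=1 E=1 S=1 W=2
Step 2 [NS]: N:car6-GO,E:wait,S:car3-GO,W:wait | queues: N=0 E=1 S=0 W=2
Step 3 [NS]: N:empty,E:wait,S:empty,W:wait | queues: N=0 E=1 S=0 W=2
Step 4 [EW]: N:wait,E:car7-GO,S:wait,W:car1-GO | queues: N=0 E=0 S=0 W=1
Step 5 [EW]: N:wait,E:empty,S:wait,W:car5-GO | queues: N=0 E=0 S=0 W=0
Car 2 crosses at step 1

1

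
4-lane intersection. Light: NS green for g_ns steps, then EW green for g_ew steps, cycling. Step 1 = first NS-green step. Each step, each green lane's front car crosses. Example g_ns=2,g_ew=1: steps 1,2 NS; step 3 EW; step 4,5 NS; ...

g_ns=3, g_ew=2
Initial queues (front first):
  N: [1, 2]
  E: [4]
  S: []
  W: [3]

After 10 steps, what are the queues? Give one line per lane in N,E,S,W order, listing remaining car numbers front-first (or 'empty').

Step 1 [NS]: N:car1-GO,E:wait,S:empty,W:wait | queues: N=1 E=1 S=0 W=1
Step 2 [NS]: N:car2-GO,E:wait,S:empty,W:wait | queues: N=0 E=1 S=0 W=1
Step 3 [NS]: N:empty,E:wait,S:empty,W:wait | queues: N=0 E=1 S=0 W=1
Step 4 [EW]: N:wait,E:car4-GO,S:wait,W:car3-GO | queues: N=0 E=0 S=0 W=0

N: empty
E: empty
S: empty
W: empty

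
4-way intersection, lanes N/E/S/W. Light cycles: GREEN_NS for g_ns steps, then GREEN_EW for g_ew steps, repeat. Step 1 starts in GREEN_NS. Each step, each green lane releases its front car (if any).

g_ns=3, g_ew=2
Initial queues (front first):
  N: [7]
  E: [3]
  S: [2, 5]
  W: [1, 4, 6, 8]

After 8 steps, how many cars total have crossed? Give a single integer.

Answer: 6

Derivation:
Step 1 [NS]: N:car7-GO,E:wait,S:car2-GO,W:wait | queues: N=0 E=1 S=1 W=4
Step 2 [NS]: N:empty,E:wait,S:car5-GO,W:wait | queues: N=0 E=1 S=0 W=4
Step 3 [NS]: N:empty,E:wait,S:empty,W:wait | queues: N=0 E=1 S=0 W=4
Step 4 [EW]: N:wait,E:car3-GO,S:wait,W:car1-GO | queues: N=0 E=0 S=0 W=3
Step 5 [EW]: N:wait,E:empty,S:wait,W:car4-GO | queues: N=0 E=0 S=0 W=2
Step 6 [NS]: N:empty,E:wait,S:empty,W:wait | queues: N=0 E=0 S=0 W=2
Step 7 [NS]: N:empty,E:wait,S:empty,W:wait | queues: N=0 E=0 S=0 W=2
Step 8 [NS]: N:empty,E:wait,S:empty,W:wait | queues: N=0 E=0 S=0 W=2
Cars crossed by step 8: 6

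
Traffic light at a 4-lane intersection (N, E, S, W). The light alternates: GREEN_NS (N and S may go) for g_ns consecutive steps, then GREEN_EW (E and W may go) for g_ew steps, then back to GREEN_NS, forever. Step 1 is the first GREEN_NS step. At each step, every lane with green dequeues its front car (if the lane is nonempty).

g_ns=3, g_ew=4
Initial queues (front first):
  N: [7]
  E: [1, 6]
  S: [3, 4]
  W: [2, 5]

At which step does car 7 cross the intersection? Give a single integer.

Step 1 [NS]: N:car7-GO,E:wait,S:car3-GO,W:wait | queues: N=0 E=2 S=1 W=2
Step 2 [NS]: N:empty,E:wait,S:car4-GO,W:wait | queues: N=0 E=2 S=0 W=2
Step 3 [NS]: N:empty,E:wait,S:empty,W:wait | queues: N=0 E=2 S=0 W=2
Step 4 [EW]: N:wait,E:car1-GO,S:wait,W:car2-GO | queues: N=0 E=1 S=0 W=1
Step 5 [EW]: N:wait,E:car6-GO,S:wait,W:car5-GO | queues: N=0 E=0 S=0 W=0
Car 7 crosses at step 1

1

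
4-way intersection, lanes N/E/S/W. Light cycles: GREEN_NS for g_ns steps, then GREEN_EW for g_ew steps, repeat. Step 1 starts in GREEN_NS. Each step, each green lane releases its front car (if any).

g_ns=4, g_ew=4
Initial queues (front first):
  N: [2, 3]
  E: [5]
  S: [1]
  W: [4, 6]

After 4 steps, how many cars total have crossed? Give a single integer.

Answer: 3

Derivation:
Step 1 [NS]: N:car2-GO,E:wait,S:car1-GO,W:wait | queues: N=1 E=1 S=0 W=2
Step 2 [NS]: N:car3-GO,E:wait,S:empty,W:wait | queues: N=0 E=1 S=0 W=2
Step 3 [NS]: N:empty,E:wait,S:empty,W:wait | queues: N=0 E=1 S=0 W=2
Step 4 [NS]: N:empty,E:wait,S:empty,W:wait | queues: N=0 E=1 S=0 W=2
Cars crossed by step 4: 3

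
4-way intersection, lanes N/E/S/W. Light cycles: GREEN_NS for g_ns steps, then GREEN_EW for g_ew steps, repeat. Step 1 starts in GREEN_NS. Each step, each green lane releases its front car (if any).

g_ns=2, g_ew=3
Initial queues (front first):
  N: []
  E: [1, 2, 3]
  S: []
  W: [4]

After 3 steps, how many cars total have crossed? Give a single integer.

Step 1 [NS]: N:empty,E:wait,S:empty,W:wait | queues: N=0 E=3 S=0 W=1
Step 2 [NS]: N:empty,E:wait,S:empty,W:wait | queues: N=0 E=3 S=0 W=1
Step 3 [EW]: N:wait,E:car1-GO,S:wait,W:car4-GO | queues: N=0 E=2 S=0 W=0
Cars crossed by step 3: 2

Answer: 2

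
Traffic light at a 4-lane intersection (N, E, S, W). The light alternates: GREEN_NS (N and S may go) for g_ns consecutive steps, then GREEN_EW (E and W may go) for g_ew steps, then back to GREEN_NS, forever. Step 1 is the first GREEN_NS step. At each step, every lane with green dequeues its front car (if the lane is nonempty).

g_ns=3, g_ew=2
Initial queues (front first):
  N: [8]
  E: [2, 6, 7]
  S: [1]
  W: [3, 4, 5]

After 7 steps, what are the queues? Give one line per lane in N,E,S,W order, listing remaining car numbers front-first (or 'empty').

Step 1 [NS]: N:car8-GO,E:wait,S:car1-GO,W:wait | queues: N=0 E=3 S=0 W=3
Step 2 [NS]: N:empty,E:wait,S:empty,W:wait | queues: N=0 E=3 S=0 W=3
Step 3 [NS]: N:empty,E:wait,S:empty,W:wait | queues: N=0 E=3 S=0 W=3
Step 4 [EW]: N:wait,E:car2-GO,S:wait,W:car3-GO | queues: N=0 E=2 S=0 W=2
Step 5 [EW]: N:wait,E:car6-GO,S:wait,W:car4-GO | queues: N=0 E=1 S=0 W=1
Step 6 [NS]: N:empty,E:wait,S:empty,W:wait | queues: N=0 E=1 S=0 W=1
Step 7 [NS]: N:empty,E:wait,S:empty,W:wait | queues: N=0 E=1 S=0 W=1

N: empty
E: 7
S: empty
W: 5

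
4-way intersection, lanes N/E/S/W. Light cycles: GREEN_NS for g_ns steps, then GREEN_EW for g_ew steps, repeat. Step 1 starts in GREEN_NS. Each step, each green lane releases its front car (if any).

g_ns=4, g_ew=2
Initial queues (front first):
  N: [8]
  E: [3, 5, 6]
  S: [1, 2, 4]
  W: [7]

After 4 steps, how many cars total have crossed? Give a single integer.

Answer: 4

Derivation:
Step 1 [NS]: N:car8-GO,E:wait,S:car1-GO,W:wait | queues: N=0 E=3 S=2 W=1
Step 2 [NS]: N:empty,E:wait,S:car2-GO,W:wait | queues: N=0 E=3 S=1 W=1
Step 3 [NS]: N:empty,E:wait,S:car4-GO,W:wait | queues: N=0 E=3 S=0 W=1
Step 4 [NS]: N:empty,E:wait,S:empty,W:wait | queues: N=0 E=3 S=0 W=1
Cars crossed by step 4: 4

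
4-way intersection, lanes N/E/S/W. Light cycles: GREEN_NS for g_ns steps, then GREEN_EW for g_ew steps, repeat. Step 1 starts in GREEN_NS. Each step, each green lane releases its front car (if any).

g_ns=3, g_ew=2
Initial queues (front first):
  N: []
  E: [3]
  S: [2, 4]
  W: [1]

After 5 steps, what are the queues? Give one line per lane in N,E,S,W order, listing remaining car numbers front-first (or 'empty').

Step 1 [NS]: N:empty,E:wait,S:car2-GO,W:wait | queues: N=0 E=1 S=1 W=1
Step 2 [NS]: N:empty,E:wait,S:car4-GO,W:wait | queues: N=0 E=1 S=0 W=1
Step 3 [NS]: N:empty,E:wait,S:empty,W:wait | queues: N=0 E=1 S=0 W=1
Step 4 [EW]: N:wait,E:car3-GO,S:wait,W:car1-GO | queues: N=0 E=0 S=0 W=0

N: empty
E: empty
S: empty
W: empty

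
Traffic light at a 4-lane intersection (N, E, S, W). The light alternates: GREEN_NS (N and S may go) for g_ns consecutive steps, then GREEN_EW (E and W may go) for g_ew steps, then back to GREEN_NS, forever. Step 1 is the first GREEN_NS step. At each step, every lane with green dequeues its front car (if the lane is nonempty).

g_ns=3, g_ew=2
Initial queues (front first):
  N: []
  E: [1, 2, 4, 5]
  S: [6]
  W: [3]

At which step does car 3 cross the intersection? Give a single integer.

Step 1 [NS]: N:empty,E:wait,S:car6-GO,W:wait | queues: N=0 E=4 S=0 W=1
Step 2 [NS]: N:empty,E:wait,S:empty,W:wait | queues: N=0 E=4 S=0 W=1
Step 3 [NS]: N:empty,E:wait,S:empty,W:wait | queues: N=0 E=4 S=0 W=1
Step 4 [EW]: N:wait,E:car1-GO,S:wait,W:car3-GO | queues: N=0 E=3 S=0 W=0
Step 5 [EW]: N:wait,E:car2-GO,S:wait,W:empty | queues: N=0 E=2 S=0 W=0
Step 6 [NS]: N:empty,E:wait,S:empty,W:wait | queues: N=0 E=2 S=0 W=0
Step 7 [NS]: N:empty,E:wait,S:empty,W:wait | queues: N=0 E=2 S=0 W=0
Step 8 [NS]: N:empty,E:wait,S:empty,W:wait | queues: N=0 E=2 S=0 W=0
Step 9 [EW]: N:wait,E:car4-GO,S:wait,W:empty | queues: N=0 E=1 S=0 W=0
Step 10 [EW]: N:wait,E:car5-GO,S:wait,W:empty | queues: N=0 E=0 S=0 W=0
Car 3 crosses at step 4

4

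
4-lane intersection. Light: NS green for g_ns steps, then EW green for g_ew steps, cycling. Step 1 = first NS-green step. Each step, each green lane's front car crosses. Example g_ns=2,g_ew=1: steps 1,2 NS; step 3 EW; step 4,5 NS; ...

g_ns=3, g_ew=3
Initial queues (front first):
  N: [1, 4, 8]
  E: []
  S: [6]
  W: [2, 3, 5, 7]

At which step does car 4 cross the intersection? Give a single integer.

Step 1 [NS]: N:car1-GO,E:wait,S:car6-GO,W:wait | queues: N=2 E=0 S=0 W=4
Step 2 [NS]: N:car4-GO,E:wait,S:empty,W:wait | queues: N=1 E=0 S=0 W=4
Step 3 [NS]: N:car8-GO,E:wait,S:empty,W:wait | queues: N=0 E=0 S=0 W=4
Step 4 [EW]: N:wait,E:empty,S:wait,W:car2-GO | queues: N=0 E=0 S=0 W=3
Step 5 [EW]: N:wait,E:empty,S:wait,W:car3-GO | queues: N=0 E=0 S=0 W=2
Step 6 [EW]: N:wait,E:empty,S:wait,W:car5-GO | queues: N=0 E=0 S=0 W=1
Step 7 [NS]: N:empty,E:wait,S:empty,W:wait | queues: N=0 E=0 S=0 W=1
Step 8 [NS]: N:empty,E:wait,S:empty,W:wait | queues: N=0 E=0 S=0 W=1
Step 9 [NS]: N:empty,E:wait,S:empty,W:wait | queues: N=0 E=0 S=0 W=1
Step 10 [EW]: N:wait,E:empty,S:wait,W:car7-GO | queues: N=0 E=0 S=0 W=0
Car 4 crosses at step 2

2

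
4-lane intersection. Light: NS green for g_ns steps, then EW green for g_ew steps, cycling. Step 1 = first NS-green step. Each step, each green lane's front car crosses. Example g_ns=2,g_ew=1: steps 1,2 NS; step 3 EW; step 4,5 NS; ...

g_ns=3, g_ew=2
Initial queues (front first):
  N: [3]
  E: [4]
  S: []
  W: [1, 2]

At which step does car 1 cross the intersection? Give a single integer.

Step 1 [NS]: N:car3-GO,E:wait,S:empty,W:wait | queues: N=0 E=1 S=0 W=2
Step 2 [NS]: N:empty,E:wait,S:empty,W:wait | queues: N=0 E=1 S=0 W=2
Step 3 [NS]: N:empty,E:wait,S:empty,W:wait | queues: N=0 E=1 S=0 W=2
Step 4 [EW]: N:wait,E:car4-GO,S:wait,W:car1-GO | queues: N=0 E=0 S=0 W=1
Step 5 [EW]: N:wait,E:empty,S:wait,W:car2-GO | queues: N=0 E=0 S=0 W=0
Car 1 crosses at step 4

4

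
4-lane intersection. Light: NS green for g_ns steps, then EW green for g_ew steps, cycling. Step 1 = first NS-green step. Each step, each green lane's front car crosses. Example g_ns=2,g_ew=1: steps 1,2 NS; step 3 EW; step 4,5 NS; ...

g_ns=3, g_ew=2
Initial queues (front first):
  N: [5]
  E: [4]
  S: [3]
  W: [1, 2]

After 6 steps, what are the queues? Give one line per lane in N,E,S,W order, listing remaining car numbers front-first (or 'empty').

Step 1 [NS]: N:car5-GO,E:wait,S:car3-GO,W:wait | queues: N=0 E=1 S=0 W=2
Step 2 [NS]: N:empty,E:wait,S:empty,W:wait | queues: N=0 E=1 S=0 W=2
Step 3 [NS]: N:empty,E:wait,S:empty,W:wait | queues: N=0 E=1 S=0 W=2
Step 4 [EW]: N:wait,E:car4-GO,S:wait,W:car1-GO | queues: N=0 E=0 S=0 W=1
Step 5 [EW]: N:wait,E:empty,S:wait,W:car2-GO | queues: N=0 E=0 S=0 W=0

N: empty
E: empty
S: empty
W: empty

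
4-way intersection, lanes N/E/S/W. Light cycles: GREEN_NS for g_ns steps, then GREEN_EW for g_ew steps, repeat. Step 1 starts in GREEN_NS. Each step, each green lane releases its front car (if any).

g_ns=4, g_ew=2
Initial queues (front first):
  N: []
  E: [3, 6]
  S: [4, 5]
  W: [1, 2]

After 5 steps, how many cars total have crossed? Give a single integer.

Answer: 4

Derivation:
Step 1 [NS]: N:empty,E:wait,S:car4-GO,W:wait | queues: N=0 E=2 S=1 W=2
Step 2 [NS]: N:empty,E:wait,S:car5-GO,W:wait | queues: N=0 E=2 S=0 W=2
Step 3 [NS]: N:empty,E:wait,S:empty,W:wait | queues: N=0 E=2 S=0 W=2
Step 4 [NS]: N:empty,E:wait,S:empty,W:wait | queues: N=0 E=2 S=0 W=2
Step 5 [EW]: N:wait,E:car3-GO,S:wait,W:car1-GO | queues: N=0 E=1 S=0 W=1
Cars crossed by step 5: 4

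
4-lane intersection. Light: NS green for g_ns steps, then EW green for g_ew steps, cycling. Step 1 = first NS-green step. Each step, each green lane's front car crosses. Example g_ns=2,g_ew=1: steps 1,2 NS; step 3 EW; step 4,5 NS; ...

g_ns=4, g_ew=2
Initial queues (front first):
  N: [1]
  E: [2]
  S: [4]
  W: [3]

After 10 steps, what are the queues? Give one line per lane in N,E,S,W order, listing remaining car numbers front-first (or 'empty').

Step 1 [NS]: N:car1-GO,E:wait,S:car4-GO,W:wait | queues: N=0 E=1 S=0 W=1
Step 2 [NS]: N:empty,E:wait,S:empty,W:wait | queues: N=0 E=1 S=0 W=1
Step 3 [NS]: N:empty,E:wait,S:empty,W:wait | queues: N=0 E=1 S=0 W=1
Step 4 [NS]: N:empty,E:wait,S:empty,W:wait | queues: N=0 E=1 S=0 W=1
Step 5 [EW]: N:wait,E:car2-GO,S:wait,W:car3-GO | queues: N=0 E=0 S=0 W=0

N: empty
E: empty
S: empty
W: empty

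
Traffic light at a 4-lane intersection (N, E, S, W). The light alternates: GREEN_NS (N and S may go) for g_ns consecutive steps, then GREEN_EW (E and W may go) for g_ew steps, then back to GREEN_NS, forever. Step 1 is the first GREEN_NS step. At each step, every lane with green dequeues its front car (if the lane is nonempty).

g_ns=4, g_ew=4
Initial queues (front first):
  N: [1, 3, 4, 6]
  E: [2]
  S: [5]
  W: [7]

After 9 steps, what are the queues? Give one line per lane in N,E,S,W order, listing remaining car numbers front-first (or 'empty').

Step 1 [NS]: N:car1-GO,E:wait,S:car5-GO,W:wait | queues: N=3 E=1 S=0 W=1
Step 2 [NS]: N:car3-GO,E:wait,S:empty,W:wait | queues: N=2 E=1 S=0 W=1
Step 3 [NS]: N:car4-GO,E:wait,S:empty,W:wait | queues: N=1 E=1 S=0 W=1
Step 4 [NS]: N:car6-GO,E:wait,S:empty,W:wait | queues: N=0 E=1 S=0 W=1
Step 5 [EW]: N:wait,E:car2-GO,S:wait,W:car7-GO | queues: N=0 E=0 S=0 W=0

N: empty
E: empty
S: empty
W: empty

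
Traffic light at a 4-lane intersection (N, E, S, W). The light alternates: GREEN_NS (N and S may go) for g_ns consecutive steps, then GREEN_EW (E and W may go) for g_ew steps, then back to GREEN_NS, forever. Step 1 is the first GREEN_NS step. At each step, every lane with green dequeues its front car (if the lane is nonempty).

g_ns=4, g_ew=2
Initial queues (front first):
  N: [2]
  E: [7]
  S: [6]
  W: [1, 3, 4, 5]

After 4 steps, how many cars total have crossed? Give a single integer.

Step 1 [NS]: N:car2-GO,E:wait,S:car6-GO,W:wait | queues: N=0 E=1 S=0 W=4
Step 2 [NS]: N:empty,E:wait,S:empty,W:wait | queues: N=0 E=1 S=0 W=4
Step 3 [NS]: N:empty,E:wait,S:empty,W:wait | queues: N=0 E=1 S=0 W=4
Step 4 [NS]: N:empty,E:wait,S:empty,W:wait | queues: N=0 E=1 S=0 W=4
Cars crossed by step 4: 2

Answer: 2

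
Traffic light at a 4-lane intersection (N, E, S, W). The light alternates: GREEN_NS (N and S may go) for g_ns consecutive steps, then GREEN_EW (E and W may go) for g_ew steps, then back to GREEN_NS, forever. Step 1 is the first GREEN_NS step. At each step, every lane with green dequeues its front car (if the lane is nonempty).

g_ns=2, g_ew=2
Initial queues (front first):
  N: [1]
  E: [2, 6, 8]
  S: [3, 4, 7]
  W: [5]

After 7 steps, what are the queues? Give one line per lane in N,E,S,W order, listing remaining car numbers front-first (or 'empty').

Step 1 [NS]: N:car1-GO,E:wait,S:car3-GO,W:wait | queues: N=0 E=3 S=2 W=1
Step 2 [NS]: N:empty,E:wait,S:car4-GO,W:wait | queues: N=0 E=3 S=1 W=1
Step 3 [EW]: N:wait,E:car2-GO,S:wait,W:car5-GO | queues: N=0 E=2 S=1 W=0
Step 4 [EW]: N:wait,E:car6-GO,S:wait,W:empty | queues: N=0 E=1 S=1 W=0
Step 5 [NS]: N:empty,E:wait,S:car7-GO,W:wait | queues: N=0 E=1 S=0 W=0
Step 6 [NS]: N:empty,E:wait,S:empty,W:wait | queues: N=0 E=1 S=0 W=0
Step 7 [EW]: N:wait,E:car8-GO,S:wait,W:empty | queues: N=0 E=0 S=0 W=0

N: empty
E: empty
S: empty
W: empty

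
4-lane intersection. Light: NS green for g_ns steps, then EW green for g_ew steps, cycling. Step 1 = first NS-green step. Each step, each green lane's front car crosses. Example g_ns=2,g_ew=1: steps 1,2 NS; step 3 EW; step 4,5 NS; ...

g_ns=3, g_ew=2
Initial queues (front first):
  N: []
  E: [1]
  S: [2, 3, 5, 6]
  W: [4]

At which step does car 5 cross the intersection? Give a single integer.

Step 1 [NS]: N:empty,E:wait,S:car2-GO,W:wait | queues: N=0 E=1 S=3 W=1
Step 2 [NS]: N:empty,E:wait,S:car3-GO,W:wait | queues: N=0 E=1 S=2 W=1
Step 3 [NS]: N:empty,E:wait,S:car5-GO,W:wait | queues: N=0 E=1 S=1 W=1
Step 4 [EW]: N:wait,E:car1-GO,S:wait,W:car4-GO | queues: N=0 E=0 S=1 W=0
Step 5 [EW]: N:wait,E:empty,S:wait,W:empty | queues: N=0 E=0 S=1 W=0
Step 6 [NS]: N:empty,E:wait,S:car6-GO,W:wait | queues: N=0 E=0 S=0 W=0
Car 5 crosses at step 3

3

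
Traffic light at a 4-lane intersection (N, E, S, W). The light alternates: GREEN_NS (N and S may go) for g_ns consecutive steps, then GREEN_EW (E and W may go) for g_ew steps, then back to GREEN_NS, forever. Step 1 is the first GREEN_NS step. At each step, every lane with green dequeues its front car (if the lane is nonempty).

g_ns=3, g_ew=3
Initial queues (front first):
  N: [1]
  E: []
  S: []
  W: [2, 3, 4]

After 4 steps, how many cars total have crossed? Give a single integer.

Step 1 [NS]: N:car1-GO,E:wait,S:empty,W:wait | queues: N=0 E=0 S=0 W=3
Step 2 [NS]: N:empty,E:wait,S:empty,W:wait | queues: N=0 E=0 S=0 W=3
Step 3 [NS]: N:empty,E:wait,S:empty,W:wait | queues: N=0 E=0 S=0 W=3
Step 4 [EW]: N:wait,E:empty,S:wait,W:car2-GO | queues: N=0 E=0 S=0 W=2
Cars crossed by step 4: 2

Answer: 2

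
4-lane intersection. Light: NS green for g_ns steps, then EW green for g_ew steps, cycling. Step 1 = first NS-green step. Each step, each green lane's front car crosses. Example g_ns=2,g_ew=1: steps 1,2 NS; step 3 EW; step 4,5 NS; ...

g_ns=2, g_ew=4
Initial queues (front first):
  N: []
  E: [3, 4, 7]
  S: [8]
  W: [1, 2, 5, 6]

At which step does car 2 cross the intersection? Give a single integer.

Step 1 [NS]: N:empty,E:wait,S:car8-GO,W:wait | queues: N=0 E=3 S=0 W=4
Step 2 [NS]: N:empty,E:wait,S:empty,W:wait | queues: N=0 E=3 S=0 W=4
Step 3 [EW]: N:wait,E:car3-GO,S:wait,W:car1-GO | queues: N=0 E=2 S=0 W=3
Step 4 [EW]: N:wait,E:car4-GO,S:wait,W:car2-GO | queues: N=0 E=1 S=0 W=2
Step 5 [EW]: N:wait,E:car7-GO,S:wait,W:car5-GO | queues: N=0 E=0 S=0 W=1
Step 6 [EW]: N:wait,E:empty,S:wait,W:car6-GO | queues: N=0 E=0 S=0 W=0
Car 2 crosses at step 4

4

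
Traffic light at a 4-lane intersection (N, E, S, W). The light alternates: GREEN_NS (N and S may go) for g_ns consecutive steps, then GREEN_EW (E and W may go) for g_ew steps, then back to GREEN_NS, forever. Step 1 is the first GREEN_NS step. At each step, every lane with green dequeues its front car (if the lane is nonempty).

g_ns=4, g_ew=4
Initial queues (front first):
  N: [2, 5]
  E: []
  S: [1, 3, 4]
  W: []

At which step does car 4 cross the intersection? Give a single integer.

Step 1 [NS]: N:car2-GO,E:wait,S:car1-GO,W:wait | queues: N=1 E=0 S=2 W=0
Step 2 [NS]: N:car5-GO,E:wait,S:car3-GO,W:wait | queues: N=0 E=0 S=1 W=0
Step 3 [NS]: N:empty,E:wait,S:car4-GO,W:wait | queues: N=0 E=0 S=0 W=0
Car 4 crosses at step 3

3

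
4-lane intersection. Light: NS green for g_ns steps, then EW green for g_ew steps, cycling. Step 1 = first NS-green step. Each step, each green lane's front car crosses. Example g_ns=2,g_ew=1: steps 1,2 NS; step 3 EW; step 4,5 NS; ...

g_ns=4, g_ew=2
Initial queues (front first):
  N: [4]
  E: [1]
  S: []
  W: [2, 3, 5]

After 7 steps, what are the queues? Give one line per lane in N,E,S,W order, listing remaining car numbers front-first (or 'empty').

Step 1 [NS]: N:car4-GO,E:wait,S:empty,W:wait | queues: N=0 E=1 S=0 W=3
Step 2 [NS]: N:empty,E:wait,S:empty,W:wait | queues: N=0 E=1 S=0 W=3
Step 3 [NS]: N:empty,E:wait,S:empty,W:wait | queues: N=0 E=1 S=0 W=3
Step 4 [NS]: N:empty,E:wait,S:empty,W:wait | queues: N=0 E=1 S=0 W=3
Step 5 [EW]: N:wait,E:car1-GO,S:wait,W:car2-GO | queues: N=0 E=0 S=0 W=2
Step 6 [EW]: N:wait,E:empty,S:wait,W:car3-GO | queues: N=0 E=0 S=0 W=1
Step 7 [NS]: N:empty,E:wait,S:empty,W:wait | queues: N=0 E=0 S=0 W=1

N: empty
E: empty
S: empty
W: 5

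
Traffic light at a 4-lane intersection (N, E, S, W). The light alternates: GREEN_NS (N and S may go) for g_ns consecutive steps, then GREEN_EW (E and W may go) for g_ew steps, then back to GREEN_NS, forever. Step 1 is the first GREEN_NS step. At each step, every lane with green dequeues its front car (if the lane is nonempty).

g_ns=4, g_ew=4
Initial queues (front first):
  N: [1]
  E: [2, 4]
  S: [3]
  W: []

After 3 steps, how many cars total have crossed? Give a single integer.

Answer: 2

Derivation:
Step 1 [NS]: N:car1-GO,E:wait,S:car3-GO,W:wait | queues: N=0 E=2 S=0 W=0
Step 2 [NS]: N:empty,E:wait,S:empty,W:wait | queues: N=0 E=2 S=0 W=0
Step 3 [NS]: N:empty,E:wait,S:empty,W:wait | queues: N=0 E=2 S=0 W=0
Cars crossed by step 3: 2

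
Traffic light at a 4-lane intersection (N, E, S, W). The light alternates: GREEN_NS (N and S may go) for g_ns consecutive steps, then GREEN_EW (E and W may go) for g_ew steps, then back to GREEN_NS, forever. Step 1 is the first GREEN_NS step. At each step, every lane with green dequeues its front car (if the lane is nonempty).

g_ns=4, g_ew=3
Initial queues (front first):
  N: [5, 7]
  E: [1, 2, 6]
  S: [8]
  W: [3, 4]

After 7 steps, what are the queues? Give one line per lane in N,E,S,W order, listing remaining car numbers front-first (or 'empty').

Step 1 [NS]: N:car5-GO,E:wait,S:car8-GO,W:wait | queues: N=1 E=3 S=0 W=2
Step 2 [NS]: N:car7-GO,E:wait,S:empty,W:wait | queues: N=0 E=3 S=0 W=2
Step 3 [NS]: N:empty,E:wait,S:empty,W:wait | queues: N=0 E=3 S=0 W=2
Step 4 [NS]: N:empty,E:wait,S:empty,W:wait | queues: N=0 E=3 S=0 W=2
Step 5 [EW]: N:wait,E:car1-GO,S:wait,W:car3-GO | queues: N=0 E=2 S=0 W=1
Step 6 [EW]: N:wait,E:car2-GO,S:wait,W:car4-GO | queues: N=0 E=1 S=0 W=0
Step 7 [EW]: N:wait,E:car6-GO,S:wait,W:empty | queues: N=0 E=0 S=0 W=0

N: empty
E: empty
S: empty
W: empty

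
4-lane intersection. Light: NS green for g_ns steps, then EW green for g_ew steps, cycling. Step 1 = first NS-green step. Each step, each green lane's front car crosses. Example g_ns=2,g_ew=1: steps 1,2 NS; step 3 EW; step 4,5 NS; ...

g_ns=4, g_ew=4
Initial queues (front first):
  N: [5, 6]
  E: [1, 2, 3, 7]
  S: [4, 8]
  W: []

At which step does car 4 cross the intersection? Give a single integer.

Step 1 [NS]: N:car5-GO,E:wait,S:car4-GO,W:wait | queues: N=1 E=4 S=1 W=0
Step 2 [NS]: N:car6-GO,E:wait,S:car8-GO,W:wait | queues: N=0 E=4 S=0 W=0
Step 3 [NS]: N:empty,E:wait,S:empty,W:wait | queues: N=0 E=4 S=0 W=0
Step 4 [NS]: N:empty,E:wait,S:empty,W:wait | queues: N=0 E=4 S=0 W=0
Step 5 [EW]: N:wait,E:car1-GO,S:wait,W:empty | queues: N=0 E=3 S=0 W=0
Step 6 [EW]: N:wait,E:car2-GO,S:wait,W:empty | queues: N=0 E=2 S=0 W=0
Step 7 [EW]: N:wait,E:car3-GO,S:wait,W:empty | queues: N=0 E=1 S=0 W=0
Step 8 [EW]: N:wait,E:car7-GO,S:wait,W:empty | queues: N=0 E=0 S=0 W=0
Car 4 crosses at step 1

1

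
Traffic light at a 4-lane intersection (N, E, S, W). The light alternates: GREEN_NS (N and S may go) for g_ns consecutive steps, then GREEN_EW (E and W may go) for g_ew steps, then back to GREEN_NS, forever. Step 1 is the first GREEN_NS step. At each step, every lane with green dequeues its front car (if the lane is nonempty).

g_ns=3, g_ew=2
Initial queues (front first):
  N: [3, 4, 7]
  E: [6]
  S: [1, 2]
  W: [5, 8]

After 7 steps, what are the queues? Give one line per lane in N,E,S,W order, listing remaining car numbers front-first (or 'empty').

Step 1 [NS]: N:car3-GO,E:wait,S:car1-GO,W:wait | queues: N=2 E=1 S=1 W=2
Step 2 [NS]: N:car4-GO,E:wait,S:car2-GO,W:wait | queues: N=1 E=1 S=0 W=2
Step 3 [NS]: N:car7-GO,E:wait,S:empty,W:wait | queues: N=0 E=1 S=0 W=2
Step 4 [EW]: N:wait,E:car6-GO,S:wait,W:car5-GO | queues: N=0 E=0 S=0 W=1
Step 5 [EW]: N:wait,E:empty,S:wait,W:car8-GO | queues: N=0 E=0 S=0 W=0

N: empty
E: empty
S: empty
W: empty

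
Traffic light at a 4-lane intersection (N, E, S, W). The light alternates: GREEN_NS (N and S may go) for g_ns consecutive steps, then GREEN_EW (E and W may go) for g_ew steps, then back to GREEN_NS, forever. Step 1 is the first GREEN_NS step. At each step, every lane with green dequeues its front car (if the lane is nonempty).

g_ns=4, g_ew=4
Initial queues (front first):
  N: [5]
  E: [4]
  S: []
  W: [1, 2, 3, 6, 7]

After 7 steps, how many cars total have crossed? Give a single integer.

Answer: 5

Derivation:
Step 1 [NS]: N:car5-GO,E:wait,S:empty,W:wait | queues: N=0 E=1 S=0 W=5
Step 2 [NS]: N:empty,E:wait,S:empty,W:wait | queues: N=0 E=1 S=0 W=5
Step 3 [NS]: N:empty,E:wait,S:empty,W:wait | queues: N=0 E=1 S=0 W=5
Step 4 [NS]: N:empty,E:wait,S:empty,W:wait | queues: N=0 E=1 S=0 W=5
Step 5 [EW]: N:wait,E:car4-GO,S:wait,W:car1-GO | queues: N=0 E=0 S=0 W=4
Step 6 [EW]: N:wait,E:empty,S:wait,W:car2-GO | queues: N=0 E=0 S=0 W=3
Step 7 [EW]: N:wait,E:empty,S:wait,W:car3-GO | queues: N=0 E=0 S=0 W=2
Cars crossed by step 7: 5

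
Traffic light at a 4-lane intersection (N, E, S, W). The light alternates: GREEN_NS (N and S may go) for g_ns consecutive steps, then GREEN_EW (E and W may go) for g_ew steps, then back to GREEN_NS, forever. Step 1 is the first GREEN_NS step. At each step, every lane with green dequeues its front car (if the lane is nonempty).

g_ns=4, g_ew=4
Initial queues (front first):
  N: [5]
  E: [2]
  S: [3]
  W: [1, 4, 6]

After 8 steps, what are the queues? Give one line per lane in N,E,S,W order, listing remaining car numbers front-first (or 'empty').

Step 1 [NS]: N:car5-GO,E:wait,S:car3-GO,W:wait | queues: N=0 E=1 S=0 W=3
Step 2 [NS]: N:empty,E:wait,S:empty,W:wait | queues: N=0 E=1 S=0 W=3
Step 3 [NS]: N:empty,E:wait,S:empty,W:wait | queues: N=0 E=1 S=0 W=3
Step 4 [NS]: N:empty,E:wait,S:empty,W:wait | queues: N=0 E=1 S=0 W=3
Step 5 [EW]: N:wait,E:car2-GO,S:wait,W:car1-GO | queues: N=0 E=0 S=0 W=2
Step 6 [EW]: N:wait,E:empty,S:wait,W:car4-GO | queues: N=0 E=0 S=0 W=1
Step 7 [EW]: N:wait,E:empty,S:wait,W:car6-GO | queues: N=0 E=0 S=0 W=0

N: empty
E: empty
S: empty
W: empty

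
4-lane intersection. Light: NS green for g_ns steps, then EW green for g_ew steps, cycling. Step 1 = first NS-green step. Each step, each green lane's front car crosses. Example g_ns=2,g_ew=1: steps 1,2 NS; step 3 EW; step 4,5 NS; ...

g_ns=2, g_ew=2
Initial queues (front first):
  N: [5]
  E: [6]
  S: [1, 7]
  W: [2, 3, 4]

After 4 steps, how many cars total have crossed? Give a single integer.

Answer: 6

Derivation:
Step 1 [NS]: N:car5-GO,E:wait,S:car1-GO,W:wait | queues: N=0 E=1 S=1 W=3
Step 2 [NS]: N:empty,E:wait,S:car7-GO,W:wait | queues: N=0 E=1 S=0 W=3
Step 3 [EW]: N:wait,E:car6-GO,S:wait,W:car2-GO | queues: N=0 E=0 S=0 W=2
Step 4 [EW]: N:wait,E:empty,S:wait,W:car3-GO | queues: N=0 E=0 S=0 W=1
Cars crossed by step 4: 6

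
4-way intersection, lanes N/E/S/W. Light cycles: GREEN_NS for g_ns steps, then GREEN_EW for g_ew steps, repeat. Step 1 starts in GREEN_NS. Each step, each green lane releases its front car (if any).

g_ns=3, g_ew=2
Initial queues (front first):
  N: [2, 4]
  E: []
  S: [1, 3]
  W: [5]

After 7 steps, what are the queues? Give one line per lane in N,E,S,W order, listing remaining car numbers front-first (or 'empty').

Step 1 [NS]: N:car2-GO,E:wait,S:car1-GO,W:wait | queues: N=1 E=0 S=1 W=1
Step 2 [NS]: N:car4-GO,E:wait,S:car3-GO,W:wait | queues: N=0 E=0 S=0 W=1
Step 3 [NS]: N:empty,E:wait,S:empty,W:wait | queues: N=0 E=0 S=0 W=1
Step 4 [EW]: N:wait,E:empty,S:wait,W:car5-GO | queues: N=0 E=0 S=0 W=0

N: empty
E: empty
S: empty
W: empty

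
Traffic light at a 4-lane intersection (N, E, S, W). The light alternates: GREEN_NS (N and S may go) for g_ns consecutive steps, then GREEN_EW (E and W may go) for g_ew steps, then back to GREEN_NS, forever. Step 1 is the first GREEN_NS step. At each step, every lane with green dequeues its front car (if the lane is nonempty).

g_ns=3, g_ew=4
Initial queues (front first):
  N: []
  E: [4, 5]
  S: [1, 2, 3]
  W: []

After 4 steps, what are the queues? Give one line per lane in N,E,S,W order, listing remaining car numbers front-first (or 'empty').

Step 1 [NS]: N:empty,E:wait,S:car1-GO,W:wait | queues: N=0 E=2 S=2 W=0
Step 2 [NS]: N:empty,E:wait,S:car2-GO,W:wait | queues: N=0 E=2 S=1 W=0
Step 3 [NS]: N:empty,E:wait,S:car3-GO,W:wait | queues: N=0 E=2 S=0 W=0
Step 4 [EW]: N:wait,E:car4-GO,S:wait,W:empty | queues: N=0 E=1 S=0 W=0

N: empty
E: 5
S: empty
W: empty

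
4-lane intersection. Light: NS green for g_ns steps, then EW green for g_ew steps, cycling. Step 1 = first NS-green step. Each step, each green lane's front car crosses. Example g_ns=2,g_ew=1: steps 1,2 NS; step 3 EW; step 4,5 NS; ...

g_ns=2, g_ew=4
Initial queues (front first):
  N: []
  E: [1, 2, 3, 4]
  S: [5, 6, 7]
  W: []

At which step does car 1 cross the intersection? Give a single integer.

Step 1 [NS]: N:empty,E:wait,S:car5-GO,W:wait | queues: N=0 E=4 S=2 W=0
Step 2 [NS]: N:empty,E:wait,S:car6-GO,W:wait | queues: N=0 E=4 S=1 W=0
Step 3 [EW]: N:wait,E:car1-GO,S:wait,W:empty | queues: N=0 E=3 S=1 W=0
Step 4 [EW]: N:wait,E:car2-GO,S:wait,W:empty | queues: N=0 E=2 S=1 W=0
Step 5 [EW]: N:wait,E:car3-GO,S:wait,W:empty | queues: N=0 E=1 S=1 W=0
Step 6 [EW]: N:wait,E:car4-GO,S:wait,W:empty | queues: N=0 E=0 S=1 W=0
Step 7 [NS]: N:empty,E:wait,S:car7-GO,W:wait | queues: N=0 E=0 S=0 W=0
Car 1 crosses at step 3

3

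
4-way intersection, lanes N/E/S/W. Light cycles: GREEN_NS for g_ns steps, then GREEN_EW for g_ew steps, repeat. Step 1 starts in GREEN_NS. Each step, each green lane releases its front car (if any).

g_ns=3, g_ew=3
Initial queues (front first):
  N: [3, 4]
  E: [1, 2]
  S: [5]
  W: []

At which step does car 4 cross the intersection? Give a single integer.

Step 1 [NS]: N:car3-GO,E:wait,S:car5-GO,W:wait | queues: N=1 E=2 S=0 W=0
Step 2 [NS]: N:car4-GO,E:wait,S:empty,W:wait | queues: N=0 E=2 S=0 W=0
Step 3 [NS]: N:empty,E:wait,S:empty,W:wait | queues: N=0 E=2 S=0 W=0
Step 4 [EW]: N:wait,E:car1-GO,S:wait,W:empty | queues: N=0 E=1 S=0 W=0
Step 5 [EW]: N:wait,E:car2-GO,S:wait,W:empty | queues: N=0 E=0 S=0 W=0
Car 4 crosses at step 2

2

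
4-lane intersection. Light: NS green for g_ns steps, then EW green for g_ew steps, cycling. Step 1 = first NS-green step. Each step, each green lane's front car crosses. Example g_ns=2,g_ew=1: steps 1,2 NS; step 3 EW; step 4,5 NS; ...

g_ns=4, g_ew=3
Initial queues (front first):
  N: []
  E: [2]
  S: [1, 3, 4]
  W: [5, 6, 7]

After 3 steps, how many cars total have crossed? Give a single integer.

Step 1 [NS]: N:empty,E:wait,S:car1-GO,W:wait | queues: N=0 E=1 S=2 W=3
Step 2 [NS]: N:empty,E:wait,S:car3-GO,W:wait | queues: N=0 E=1 S=1 W=3
Step 3 [NS]: N:empty,E:wait,S:car4-GO,W:wait | queues: N=0 E=1 S=0 W=3
Cars crossed by step 3: 3

Answer: 3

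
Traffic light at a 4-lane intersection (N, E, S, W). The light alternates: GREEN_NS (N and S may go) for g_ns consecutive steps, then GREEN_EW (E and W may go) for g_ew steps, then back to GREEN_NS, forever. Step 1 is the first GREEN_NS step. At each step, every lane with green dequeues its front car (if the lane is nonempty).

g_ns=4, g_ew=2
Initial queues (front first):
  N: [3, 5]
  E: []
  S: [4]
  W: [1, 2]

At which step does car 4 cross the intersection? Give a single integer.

Step 1 [NS]: N:car3-GO,E:wait,S:car4-GO,W:wait | queues: N=1 E=0 S=0 W=2
Step 2 [NS]: N:car5-GO,E:wait,S:empty,W:wait | queues: N=0 E=0 S=0 W=2
Step 3 [NS]: N:empty,E:wait,S:empty,W:wait | queues: N=0 E=0 S=0 W=2
Step 4 [NS]: N:empty,E:wait,S:empty,W:wait | queues: N=0 E=0 S=0 W=2
Step 5 [EW]: N:wait,E:empty,S:wait,W:car1-GO | queues: N=0 E=0 S=0 W=1
Step 6 [EW]: N:wait,E:empty,S:wait,W:car2-GO | queues: N=0 E=0 S=0 W=0
Car 4 crosses at step 1

1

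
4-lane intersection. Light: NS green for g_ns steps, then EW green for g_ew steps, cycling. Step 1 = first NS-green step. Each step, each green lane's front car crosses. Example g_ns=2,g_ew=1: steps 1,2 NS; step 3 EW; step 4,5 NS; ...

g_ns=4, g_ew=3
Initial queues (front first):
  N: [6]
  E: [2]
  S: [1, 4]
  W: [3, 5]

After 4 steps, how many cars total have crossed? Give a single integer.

Answer: 3

Derivation:
Step 1 [NS]: N:car6-GO,E:wait,S:car1-GO,W:wait | queues: N=0 E=1 S=1 W=2
Step 2 [NS]: N:empty,E:wait,S:car4-GO,W:wait | queues: N=0 E=1 S=0 W=2
Step 3 [NS]: N:empty,E:wait,S:empty,W:wait | queues: N=0 E=1 S=0 W=2
Step 4 [NS]: N:empty,E:wait,S:empty,W:wait | queues: N=0 E=1 S=0 W=2
Cars crossed by step 4: 3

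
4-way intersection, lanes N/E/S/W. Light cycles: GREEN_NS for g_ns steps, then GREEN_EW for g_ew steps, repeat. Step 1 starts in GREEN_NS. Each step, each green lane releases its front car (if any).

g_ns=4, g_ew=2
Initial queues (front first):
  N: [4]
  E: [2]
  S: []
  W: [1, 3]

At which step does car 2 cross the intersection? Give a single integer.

Step 1 [NS]: N:car4-GO,E:wait,S:empty,W:wait | queues: N=0 E=1 S=0 W=2
Step 2 [NS]: N:empty,E:wait,S:empty,W:wait | queues: N=0 E=1 S=0 W=2
Step 3 [NS]: N:empty,E:wait,S:empty,W:wait | queues: N=0 E=1 S=0 W=2
Step 4 [NS]: N:empty,E:wait,S:empty,W:wait | queues: N=0 E=1 S=0 W=2
Step 5 [EW]: N:wait,E:car2-GO,S:wait,W:car1-GO | queues: N=0 E=0 S=0 W=1
Step 6 [EW]: N:wait,E:empty,S:wait,W:car3-GO | queues: N=0 E=0 S=0 W=0
Car 2 crosses at step 5

5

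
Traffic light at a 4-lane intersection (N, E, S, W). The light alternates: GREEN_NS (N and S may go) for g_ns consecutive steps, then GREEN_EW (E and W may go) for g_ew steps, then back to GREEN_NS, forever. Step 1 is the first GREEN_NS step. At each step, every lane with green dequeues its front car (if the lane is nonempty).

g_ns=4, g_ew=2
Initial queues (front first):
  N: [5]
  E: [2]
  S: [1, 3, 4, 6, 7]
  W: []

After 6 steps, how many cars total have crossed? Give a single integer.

Step 1 [NS]: N:car5-GO,E:wait,S:car1-GO,W:wait | queues: N=0 E=1 S=4 W=0
Step 2 [NS]: N:empty,E:wait,S:car3-GO,W:wait | queues: N=0 E=1 S=3 W=0
Step 3 [NS]: N:empty,E:wait,S:car4-GO,W:wait | queues: N=0 E=1 S=2 W=0
Step 4 [NS]: N:empty,E:wait,S:car6-GO,W:wait | queues: N=0 E=1 S=1 W=0
Step 5 [EW]: N:wait,E:car2-GO,S:wait,W:empty | queues: N=0 E=0 S=1 W=0
Step 6 [EW]: N:wait,E:empty,S:wait,W:empty | queues: N=0 E=0 S=1 W=0
Cars crossed by step 6: 6

Answer: 6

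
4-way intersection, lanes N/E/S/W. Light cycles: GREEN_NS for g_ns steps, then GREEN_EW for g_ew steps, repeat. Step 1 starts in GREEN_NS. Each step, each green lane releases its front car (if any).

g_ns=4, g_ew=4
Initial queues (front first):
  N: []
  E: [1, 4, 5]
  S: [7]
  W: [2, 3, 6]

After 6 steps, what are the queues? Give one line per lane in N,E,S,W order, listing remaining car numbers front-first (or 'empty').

Step 1 [NS]: N:empty,E:wait,S:car7-GO,W:wait | queues: N=0 E=3 S=0 W=3
Step 2 [NS]: N:empty,E:wait,S:empty,W:wait | queues: N=0 E=3 S=0 W=3
Step 3 [NS]: N:empty,E:wait,S:empty,W:wait | queues: N=0 E=3 S=0 W=3
Step 4 [NS]: N:empty,E:wait,S:empty,W:wait | queues: N=0 E=3 S=0 W=3
Step 5 [EW]: N:wait,E:car1-GO,S:wait,W:car2-GO | queues: N=0 E=2 S=0 W=2
Step 6 [EW]: N:wait,E:car4-GO,S:wait,W:car3-GO | queues: N=0 E=1 S=0 W=1

N: empty
E: 5
S: empty
W: 6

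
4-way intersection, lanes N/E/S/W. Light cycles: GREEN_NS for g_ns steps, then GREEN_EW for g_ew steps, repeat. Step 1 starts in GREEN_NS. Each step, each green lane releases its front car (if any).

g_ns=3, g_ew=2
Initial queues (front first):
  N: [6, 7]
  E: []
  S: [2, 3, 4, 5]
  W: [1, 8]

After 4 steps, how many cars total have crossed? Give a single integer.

Answer: 6

Derivation:
Step 1 [NS]: N:car6-GO,E:wait,S:car2-GO,W:wait | queues: N=1 E=0 S=3 W=2
Step 2 [NS]: N:car7-GO,E:wait,S:car3-GO,W:wait | queues: N=0 E=0 S=2 W=2
Step 3 [NS]: N:empty,E:wait,S:car4-GO,W:wait | queues: N=0 E=0 S=1 W=2
Step 4 [EW]: N:wait,E:empty,S:wait,W:car1-GO | queues: N=0 E=0 S=1 W=1
Cars crossed by step 4: 6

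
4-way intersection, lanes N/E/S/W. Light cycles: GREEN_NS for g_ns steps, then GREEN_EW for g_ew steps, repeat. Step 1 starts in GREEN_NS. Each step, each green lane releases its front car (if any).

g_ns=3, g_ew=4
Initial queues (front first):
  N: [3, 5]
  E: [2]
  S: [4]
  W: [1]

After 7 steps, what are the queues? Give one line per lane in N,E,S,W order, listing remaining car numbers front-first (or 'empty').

Step 1 [NS]: N:car3-GO,E:wait,S:car4-GO,W:wait | queues: N=1 E=1 S=0 W=1
Step 2 [NS]: N:car5-GO,E:wait,S:empty,W:wait | queues: N=0 E=1 S=0 W=1
Step 3 [NS]: N:empty,E:wait,S:empty,W:wait | queues: N=0 E=1 S=0 W=1
Step 4 [EW]: N:wait,E:car2-GO,S:wait,W:car1-GO | queues: N=0 E=0 S=0 W=0

N: empty
E: empty
S: empty
W: empty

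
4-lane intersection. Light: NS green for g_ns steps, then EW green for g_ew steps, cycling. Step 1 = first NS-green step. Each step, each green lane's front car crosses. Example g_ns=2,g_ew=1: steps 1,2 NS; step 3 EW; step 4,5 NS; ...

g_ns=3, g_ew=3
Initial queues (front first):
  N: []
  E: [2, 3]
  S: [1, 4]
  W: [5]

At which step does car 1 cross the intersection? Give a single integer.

Step 1 [NS]: N:empty,E:wait,S:car1-GO,W:wait | queues: N=0 E=2 S=1 W=1
Step 2 [NS]: N:empty,E:wait,S:car4-GO,W:wait | queues: N=0 E=2 S=0 W=1
Step 3 [NS]: N:empty,E:wait,S:empty,W:wait | queues: N=0 E=2 S=0 W=1
Step 4 [EW]: N:wait,E:car2-GO,S:wait,W:car5-GO | queues: N=0 E=1 S=0 W=0
Step 5 [EW]: N:wait,E:car3-GO,S:wait,W:empty | queues: N=0 E=0 S=0 W=0
Car 1 crosses at step 1

1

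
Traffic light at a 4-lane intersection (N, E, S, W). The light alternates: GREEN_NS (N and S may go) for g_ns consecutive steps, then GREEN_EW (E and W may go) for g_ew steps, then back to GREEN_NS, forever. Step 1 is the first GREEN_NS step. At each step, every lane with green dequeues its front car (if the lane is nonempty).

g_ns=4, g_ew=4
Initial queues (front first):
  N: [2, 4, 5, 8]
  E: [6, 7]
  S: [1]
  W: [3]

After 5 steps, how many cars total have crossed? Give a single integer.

Answer: 7

Derivation:
Step 1 [NS]: N:car2-GO,E:wait,S:car1-GO,W:wait | queues: N=3 E=2 S=0 W=1
Step 2 [NS]: N:car4-GO,E:wait,S:empty,W:wait | queues: N=2 E=2 S=0 W=1
Step 3 [NS]: N:car5-GO,E:wait,S:empty,W:wait | queues: N=1 E=2 S=0 W=1
Step 4 [NS]: N:car8-GO,E:wait,S:empty,W:wait | queues: N=0 E=2 S=0 W=1
Step 5 [EW]: N:wait,E:car6-GO,S:wait,W:car3-GO | queues: N=0 E=1 S=0 W=0
Cars crossed by step 5: 7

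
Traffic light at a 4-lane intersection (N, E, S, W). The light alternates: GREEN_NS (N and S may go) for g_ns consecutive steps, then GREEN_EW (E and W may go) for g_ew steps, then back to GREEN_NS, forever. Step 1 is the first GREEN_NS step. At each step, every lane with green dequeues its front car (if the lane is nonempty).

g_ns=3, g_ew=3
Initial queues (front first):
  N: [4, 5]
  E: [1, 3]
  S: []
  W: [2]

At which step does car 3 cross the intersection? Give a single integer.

Step 1 [NS]: N:car4-GO,E:wait,S:empty,W:wait | queues: N=1 E=2 S=0 W=1
Step 2 [NS]: N:car5-GO,E:wait,S:empty,W:wait | queues: N=0 E=2 S=0 W=1
Step 3 [NS]: N:empty,E:wait,S:empty,W:wait | queues: N=0 E=2 S=0 W=1
Step 4 [EW]: N:wait,E:car1-GO,S:wait,W:car2-GO | queues: N=0 E=1 S=0 W=0
Step 5 [EW]: N:wait,E:car3-GO,S:wait,W:empty | queues: N=0 E=0 S=0 W=0
Car 3 crosses at step 5

5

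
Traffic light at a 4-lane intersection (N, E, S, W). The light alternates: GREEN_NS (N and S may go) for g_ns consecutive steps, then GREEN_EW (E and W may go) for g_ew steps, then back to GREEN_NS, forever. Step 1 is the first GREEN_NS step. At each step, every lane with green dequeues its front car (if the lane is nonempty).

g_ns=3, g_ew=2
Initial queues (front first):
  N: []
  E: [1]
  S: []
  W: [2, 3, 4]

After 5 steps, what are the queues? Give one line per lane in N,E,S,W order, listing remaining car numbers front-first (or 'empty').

Step 1 [NS]: N:empty,E:wait,S:empty,W:wait | queues: N=0 E=1 S=0 W=3
Step 2 [NS]: N:empty,E:wait,S:empty,W:wait | queues: N=0 E=1 S=0 W=3
Step 3 [NS]: N:empty,E:wait,S:empty,W:wait | queues: N=0 E=1 S=0 W=3
Step 4 [EW]: N:wait,E:car1-GO,S:wait,W:car2-GO | queues: N=0 E=0 S=0 W=2
Step 5 [EW]: N:wait,E:empty,S:wait,W:car3-GO | queues: N=0 E=0 S=0 W=1

N: empty
E: empty
S: empty
W: 4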